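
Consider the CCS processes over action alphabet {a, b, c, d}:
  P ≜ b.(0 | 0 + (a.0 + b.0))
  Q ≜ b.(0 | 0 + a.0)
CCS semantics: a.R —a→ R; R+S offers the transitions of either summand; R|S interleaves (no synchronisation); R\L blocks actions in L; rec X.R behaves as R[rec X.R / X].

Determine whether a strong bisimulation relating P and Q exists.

LTS(P): 3 reachable states
  s0 = b.(0 | 0 + (a.0 + b.0)) :: ··b··> s1
  s1 = 0 | 0 + (a.0 + b.0) :: ··a··> s2, ··b··> s2
  s2 = 0 :: deadlocked
LTS(Q): 3 reachable states
  t0 = b.(0 | 0 + a.0) :: ··b··> t1
  t1 = 0 | 0 + a.0 :: ··a··> t2
  t2 = 0 :: deadlocked
Partition-refinement fixed point:
  B0 = {s0}
  B1 = {s1}
  B2 = {s2, t2}
  B3 = {t0}
  B4 = {t1}
s0 ∈ B0, t0 ∈ B3 → different blocks

not bisimilar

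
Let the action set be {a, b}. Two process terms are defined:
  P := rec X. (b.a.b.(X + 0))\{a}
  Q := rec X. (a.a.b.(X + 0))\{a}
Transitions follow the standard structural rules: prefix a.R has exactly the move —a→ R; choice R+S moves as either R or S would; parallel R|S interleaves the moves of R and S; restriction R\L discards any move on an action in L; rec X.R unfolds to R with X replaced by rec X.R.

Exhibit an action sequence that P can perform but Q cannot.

b

Reachable graph of P (2 states):
  s0 = rec X. (b.a.b.(X + 0))\{a} ⊢ ··b··> s1
  s1 = (a.b.((rec X. (b.a.b.(X + 0))\{a}) + 0))\{a} ⊢ stopped
Reachable graph of Q (1 states):
  t0 = rec X. (a.a.b.(X + 0))\{a} ⊢ stopped
Run σ = ⟨b⟩ on P: start {s0}
  [1] b ⇒ {s1}
  P completes σ.
Run σ = ⟨b⟩ on Q: start {t0}
  [1] b ⇒ no successor for Q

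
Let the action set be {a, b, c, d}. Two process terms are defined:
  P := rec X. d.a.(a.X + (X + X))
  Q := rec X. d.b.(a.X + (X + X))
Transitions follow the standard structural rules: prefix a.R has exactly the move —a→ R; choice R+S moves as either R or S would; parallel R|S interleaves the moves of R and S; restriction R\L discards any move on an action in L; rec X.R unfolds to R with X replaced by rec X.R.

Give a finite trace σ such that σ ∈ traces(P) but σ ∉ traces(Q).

LTS(P): 3 reachable states
  s0 = rec X. d.a.(a.X + (X + X)) → —d→ s1
  s1 = a.(a.(rec X. d.a.(a.X + (X + X))) + ((rec X. d.a.(a.X + (X + X))) + (rec X. d.a.(a.X + (X + X))))) → —a→ s2
  s2 = a.(rec X. d.a.(a.X + (X + X))) + ((rec X. d.a.(a.X + (X + X))) + (rec X. d.a.(a.X + (X + X)))) → —a→ s0, —d→ s1
LTS(Q): 3 reachable states
  t0 = rec X. d.b.(a.X + (X + X)) → —d→ t1
  t1 = b.(a.(rec X. d.b.(a.X + (X + X))) + ((rec X. d.b.(a.X + (X + X))) + (rec X. d.b.(a.X + (X + X))))) → —b→ t2
  t2 = a.(rec X. d.b.(a.X + (X + X))) + ((rec X. d.b.(a.X + (X + X))) + (rec X. d.b.(a.X + (X + X)))) → —a→ t0, —d→ t1
Trace ⟨da⟩ through P, begin at {s0}:
  step 1 (d): {s1}
  step 2 (a): {s2}
  P completes σ.
Trace ⟨da⟩ through Q, begin at {t0}:
  step 1 (d): {t1}
  step 2 (a): no successor for Q

da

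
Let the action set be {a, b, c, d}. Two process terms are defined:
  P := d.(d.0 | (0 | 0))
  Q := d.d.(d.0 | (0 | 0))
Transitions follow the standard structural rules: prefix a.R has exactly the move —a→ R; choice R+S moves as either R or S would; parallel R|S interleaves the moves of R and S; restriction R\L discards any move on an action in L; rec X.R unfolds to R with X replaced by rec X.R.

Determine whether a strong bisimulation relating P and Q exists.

NO

LTS(P): 3 reachable states
  p0 = d.(d.0 | (0 | 0)) ⊢ —d→ p1
  p1 = d.0 | (0 | 0) ⊢ —d→ p2
  p2 = 0 | (0 | 0) ⊢ ∅
LTS(Q): 4 reachable states
  q0 = d.d.(d.0 | (0 | 0)) ⊢ —d→ q1
  q1 = d.(d.0 | (0 | 0)) ⊢ —d→ q2
  q2 = d.0 | (0 | 0) ⊢ —d→ q3
  q3 = 0 | (0 | 0) ⊢ ∅
Partition-refinement fixed point:
  B0 = {p0, q1}
  B1 = {p1, q2}
  B2 = {p2, q3}
  B3 = {q0}
p0 ∈ B0, q0 ∈ B3 → different blocks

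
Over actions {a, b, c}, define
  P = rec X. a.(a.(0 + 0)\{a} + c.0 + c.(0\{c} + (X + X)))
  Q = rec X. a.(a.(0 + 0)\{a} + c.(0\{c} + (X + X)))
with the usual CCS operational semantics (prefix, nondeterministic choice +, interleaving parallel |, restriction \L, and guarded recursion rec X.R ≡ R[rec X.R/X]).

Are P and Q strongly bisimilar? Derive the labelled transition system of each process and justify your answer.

Reachable graph of P (5 states):
  p0 = rec X. a.(a.(0 + 0)\{a} + c.0 + c.(0\{c} + (X + X))) → --a--▸ p1
  p1 = a.(0 + 0)\{a} + c.0 + c.(0\{c} + ((rec X. a.(a.(0 + 0)\{a} + c.0 + c.(0\{c} + (X + X)))) + (rec X. a.(a.(0 + 0)\{a} + c.0 + c.(0\{c} + (X + X)))))) → --a--▸ p2, --c--▸ p3, --c--▸ p4
  p2 = (0 + 0)\{a} → ∅
  p3 = 0 → ∅
  p4 = 0\{c} + ((rec X. a.(a.(0 + 0)\{a} + c.0 + c.(0\{c} + (X + X)))) + (rec X. a.(a.(0 + 0)\{a} + c.0 + c.(0\{c} + (X + X))))) → --a--▸ p1
Reachable graph of Q (4 states):
  q0 = rec X. a.(a.(0 + 0)\{a} + c.(0\{c} + (X + X))) → --a--▸ q1
  q1 = a.(0 + 0)\{a} + c.(0\{c} + ((rec X. a.(a.(0 + 0)\{a} + c.(0\{c} + (X + X)))) + (rec X. a.(a.(0 + 0)\{a} + c.(0\{c} + (X + X)))))) → --a--▸ q2, --c--▸ q3
  q2 = (0 + 0)\{a} → ∅
  q3 = 0\{c} + ((rec X. a.(a.(0 + 0)\{a} + c.(0\{c} + (X + X)))) + (rec X. a.(a.(0 + 0)\{a} + c.(0\{c} + (X + X))))) → --a--▸ q1
Bisimilarity quotient blocks:
  B0 = {p0, p4}
  B1 = {p1}
  B2 = {p2, p3, q2}
  B3 = {q0, q3}
  B4 = {q1}
p0 ∈ B0, q0 ∈ B3 → different blocks

NO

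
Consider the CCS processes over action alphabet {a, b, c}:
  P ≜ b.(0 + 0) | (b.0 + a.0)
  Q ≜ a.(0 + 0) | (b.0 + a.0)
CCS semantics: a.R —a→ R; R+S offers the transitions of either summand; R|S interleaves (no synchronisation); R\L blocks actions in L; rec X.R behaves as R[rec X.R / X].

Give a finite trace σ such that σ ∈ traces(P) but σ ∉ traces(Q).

bb

Reachable graph of P (4 states):
  p0 = b.(0 + 0) | (b.0 + a.0) ⊢ -a-> p1, -b-> p1, -b-> p2
  p1 = b.(0 + 0) | 0 ⊢ -b-> p3
  p2 = (0 + 0) | (b.0 + a.0) ⊢ -a-> p3, -b-> p3
  p3 = (0 + 0) | 0 ⊢ (no moves)
Reachable graph of Q (4 states):
  q0 = a.(0 + 0) | (b.0 + a.0) ⊢ -a-> q1, -a-> q2, -b-> q2
  q1 = (0 + 0) | (b.0 + a.0) ⊢ -a-> q3, -b-> q3
  q2 = a.(0 + 0) | 0 ⊢ -a-> q3
  q3 = (0 + 0) | 0 ⊢ (no moves)
Trace ⟨bb⟩ through P, begin at {p0}:
  [1] b ⇒ {p1, p2}
  [2] b ⇒ {p3}
  P completes σ.
Trace ⟨bb⟩ through Q, begin at {q0}:
  [1] b ⇒ {q2}
  [2] b ⇒ no successor for Q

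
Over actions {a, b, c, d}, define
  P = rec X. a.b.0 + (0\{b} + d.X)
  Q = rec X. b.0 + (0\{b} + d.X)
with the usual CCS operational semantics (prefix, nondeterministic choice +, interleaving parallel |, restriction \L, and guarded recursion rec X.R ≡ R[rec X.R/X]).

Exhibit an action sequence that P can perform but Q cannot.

a

Reachable graph of P (3 states):
  u0 = rec X. a.b.0 + (0\{b} + d.X) :: -a-> u1, -d-> u0
  u1 = b.0 :: -b-> u2
  u2 = 0 :: deadlocked
Reachable graph of Q (2 states):
  v0 = rec X. b.0 + (0\{b} + d.X) :: -b-> v1, -d-> v0
  v1 = 0 :: deadlocked
Trace ⟨a⟩ through P, begin at {u0}:
  [1] a ⇒ {u1}
  ✓ P
Trace ⟨a⟩ through Q, begin at {v0}:
  [1] a ⇒ no successor for Q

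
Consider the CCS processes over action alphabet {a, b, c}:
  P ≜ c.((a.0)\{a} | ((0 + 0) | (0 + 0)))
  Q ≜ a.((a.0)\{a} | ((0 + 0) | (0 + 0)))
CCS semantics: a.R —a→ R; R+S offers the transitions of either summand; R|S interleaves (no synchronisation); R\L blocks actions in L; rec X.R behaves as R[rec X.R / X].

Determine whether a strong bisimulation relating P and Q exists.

Reachable graph of P (2 states):
  m0 = c.((a.0)\{a} | ((0 + 0) | (0 + 0))) :: =c=> m1
  m1 = (a.0)\{a} | ((0 + 0) | (0 + 0)) :: deadlocked
Reachable graph of Q (2 states):
  n0 = a.((a.0)\{a} | ((0 + 0) | (0 + 0))) :: =a=> n1
  n1 = (a.0)\{a} | ((0 + 0) | (0 + 0)) :: deadlocked
Bisimilarity quotient blocks:
  B0 = {m0}
  B1 = {m1, n1}
  B2 = {n0}
m0 ∈ B0, n0 ∈ B2 → different blocks

not bisimilar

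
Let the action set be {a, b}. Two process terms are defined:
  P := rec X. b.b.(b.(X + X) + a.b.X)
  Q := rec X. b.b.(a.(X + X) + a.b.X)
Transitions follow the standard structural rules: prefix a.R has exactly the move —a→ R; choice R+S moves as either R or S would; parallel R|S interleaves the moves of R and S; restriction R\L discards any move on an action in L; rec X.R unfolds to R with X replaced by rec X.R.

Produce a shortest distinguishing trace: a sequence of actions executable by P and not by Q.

bbb

LTS(P): 5 reachable states
  u0 = rec X. b.b.(b.(X + X) + a.b.X) → ··b··> u1
  u1 = b.(b.((rec X. b.b.(b.(X + X) + a.b.X)) + (rec X. b.b.(b.(X + X) + a.b.X))) + a.b.(rec X. b.b.(b.(X + X) + a.b.X))) → ··b··> u2
  u2 = b.((rec X. b.b.(b.(X + X) + a.b.X)) + (rec X. b.b.(b.(X + X) + a.b.X))) + a.b.(rec X. b.b.(b.(X + X) + a.b.X)) → ··a··> u3, ··b··> u4
  u3 = b.(rec X. b.b.(b.(X + X) + a.b.X)) → ··b··> u0
  u4 = (rec X. b.b.(b.(X + X) + a.b.X)) + (rec X. b.b.(b.(X + X) + a.b.X)) → ··b··> u1
LTS(Q): 5 reachable states
  v0 = rec X. b.b.(a.(X + X) + a.b.X) → ··b··> v1
  v1 = b.(a.((rec X. b.b.(a.(X + X) + a.b.X)) + (rec X. b.b.(a.(X + X) + a.b.X))) + a.b.(rec X. b.b.(a.(X + X) + a.b.X))) → ··b··> v2
  v2 = a.((rec X. b.b.(a.(X + X) + a.b.X)) + (rec X. b.b.(a.(X + X) + a.b.X))) + a.b.(rec X. b.b.(a.(X + X) + a.b.X)) → ··a··> v3, ··a··> v4
  v3 = (rec X. b.b.(a.(X + X) + a.b.X)) + (rec X. b.b.(a.(X + X) + a.b.X)) → ··b··> v1
  v4 = b.(rec X. b.b.(a.(X + X) + a.b.X)) → ··b··> v0
Run σ = ⟨bbb⟩ on P: start {u0}
  after b @ step 1: {u1}
  after b @ step 2: {u2}
  after b @ step 3: {u4}
  ✓ P
Run σ = ⟨bbb⟩ on Q: start {v0}
  after b @ step 1: {v1}
  after b @ step 2: {v2}
  after b @ step 3: ∅  — Q cannot continue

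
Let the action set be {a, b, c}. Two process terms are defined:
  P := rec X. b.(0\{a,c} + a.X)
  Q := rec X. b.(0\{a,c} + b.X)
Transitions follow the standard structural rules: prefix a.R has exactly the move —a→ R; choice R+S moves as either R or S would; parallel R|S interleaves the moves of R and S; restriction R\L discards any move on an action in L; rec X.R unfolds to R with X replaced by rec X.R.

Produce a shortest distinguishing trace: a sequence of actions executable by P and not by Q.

ba

P's transition system — 2 states:
  u0 = rec X. b.(0\{a,c} + a.X) | —b→ u1
  u1 = 0\{a,c} + a.(rec X. b.(0\{a,c} + a.X)) | —a→ u0
Q's transition system — 2 states:
  v0 = rec X. b.(0\{a,c} + b.X) | —b→ v1
  v1 = 0\{a,c} + b.(rec X. b.(0\{a,c} + b.X)) | —b→ v0
Trace ⟨ba⟩ through P, begin at {u0}:
  [1] b ⇒ {u1}
  [2] a ⇒ {u0}
  ✓ P
Trace ⟨ba⟩ through Q, begin at {v0}:
  [1] b ⇒ {v1}
  [2] a ⇒ ∅  — Q cannot continue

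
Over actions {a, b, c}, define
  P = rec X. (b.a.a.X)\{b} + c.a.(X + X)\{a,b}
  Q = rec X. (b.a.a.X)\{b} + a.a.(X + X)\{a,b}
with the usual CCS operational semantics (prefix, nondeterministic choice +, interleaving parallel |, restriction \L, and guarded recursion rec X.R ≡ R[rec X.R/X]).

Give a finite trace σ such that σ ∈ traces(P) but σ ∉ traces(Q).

Reachable graph of P (4 states):
  m0 = rec X. (b.a.a.X)\{b} + c.a.(X + X)\{a,b} → —c→ m1
  m1 = a.((rec X. (b.a.a.X)\{b} + c.a.(X + X)\{a,b}) + (rec X. (b.a.a.X)\{b} + c.a.(X + X)\{a,b}))\{a,b} → —a→ m2
  m2 = ((rec X. (b.a.a.X)\{b} + c.a.(X + X)\{a,b}) + (rec X. (b.a.a.X)\{b} + c.a.(X + X)\{a,b}))\{a,b} → —c→ m3
  m3 = (a.((rec X. (b.a.a.X)\{b} + c.a.(X + X)\{a,b}) + (rec X. (b.a.a.X)\{b} + c.a.(X + X)\{a,b}))\{a,b})\{a,b} → stopped
Reachable graph of Q (3 states):
  n0 = rec X. (b.a.a.X)\{b} + a.a.(X + X)\{a,b} → —a→ n1
  n1 = a.((rec X. (b.a.a.X)\{b} + a.a.(X + X)\{a,b}) + (rec X. (b.a.a.X)\{b} + a.a.(X + X)\{a,b}))\{a,b} → —a→ n2
  n2 = ((rec X. (b.a.a.X)\{b} + a.a.(X + X)\{a,b}) + (rec X. (b.a.a.X)\{b} + a.a.(X + X)\{a,b}))\{a,b} → stopped
Executing c from P (initial set {m0}):
  [1] c ⇒ {m1}
  ✓ P
Executing c from Q (initial set {n0}):
  [1] c ⇒ ∅  — Q cannot continue

c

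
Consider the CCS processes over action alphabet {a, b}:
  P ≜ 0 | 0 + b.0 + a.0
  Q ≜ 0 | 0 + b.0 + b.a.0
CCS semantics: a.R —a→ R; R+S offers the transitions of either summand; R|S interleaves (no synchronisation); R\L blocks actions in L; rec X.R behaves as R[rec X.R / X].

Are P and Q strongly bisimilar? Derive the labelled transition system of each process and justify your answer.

P ≁ Q

P's transition system — 2 states:
  u0 = 0 | 0 + b.0 + a.0 has moves -a-> u1, -b-> u1
  u1 = 0 has moves stopped
Q's transition system — 3 states:
  v0 = 0 | 0 + b.0 + b.a.0 has moves -b-> v1, -b-> v2
  v1 = 0 has moves stopped
  v2 = a.0 has moves -a-> v1
Partition-refinement fixed point:
  B0 = {u0}
  B1 = {u1, v1}
  B2 = {v0}
  B3 = {v2}
u0 ∈ B0, v0 ∈ B2 → different blocks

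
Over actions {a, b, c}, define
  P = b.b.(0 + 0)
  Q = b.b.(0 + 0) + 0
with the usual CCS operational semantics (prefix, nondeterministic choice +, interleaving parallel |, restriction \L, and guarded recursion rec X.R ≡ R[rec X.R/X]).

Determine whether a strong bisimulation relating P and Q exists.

P's transition system — 3 states:
  m0 = b.b.(0 + 0) has moves --b--▸ m1
  m1 = b.(0 + 0) has moves --b--▸ m2
  m2 = 0 + 0 has moves ·
Q's transition system — 3 states:
  n0 = b.b.(0 + 0) + 0 has moves --b--▸ n1
  n1 = b.(0 + 0) has moves --b--▸ n2
  n2 = 0 + 0 has moves ·
Coarsest stable partition (strong bisimilarity classes):
  B0 = {m0, n0}
  B1 = {m1, n1}
  B2 = {m2, n2}
m0 ∈ B0, n0 ∈ B0 → same block

bisimilar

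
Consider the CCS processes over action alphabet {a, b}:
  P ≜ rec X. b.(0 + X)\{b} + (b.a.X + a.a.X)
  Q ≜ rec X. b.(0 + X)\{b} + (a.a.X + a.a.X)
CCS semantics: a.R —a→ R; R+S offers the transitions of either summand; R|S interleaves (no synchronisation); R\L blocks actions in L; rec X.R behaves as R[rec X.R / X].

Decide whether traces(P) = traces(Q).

P's transition system — 5 states:
  u0 = rec X. b.(0 + X)\{b} + (b.a.X + a.a.X) has moves --a--▸ u1, --b--▸ u1, --b--▸ u2
  u1 = a.(rec X. b.(0 + X)\{b} + (b.a.X + a.a.X)) has moves --a--▸ u0
  u2 = (0 + (rec X. b.(0 + X)\{b} + (b.a.X + a.a.X)))\{b} has moves --a--▸ u3
  u3 = (a.(rec X. b.(0 + X)\{b} + (b.a.X + a.a.X)))\{b} has moves --a--▸ u4
  u4 = (rec X. b.(0 + X)\{b} + (b.a.X + a.a.X))\{b} has moves --a--▸ u3
Q's transition system — 5 states:
  v0 = rec X. b.(0 + X)\{b} + (a.a.X + a.a.X) has moves --a--▸ v1, --b--▸ v2
  v1 = a.(rec X. b.(0 + X)\{b} + (a.a.X + a.a.X)) has moves --a--▸ v0
  v2 = (0 + (rec X. b.(0 + X)\{b} + (a.a.X + a.a.X)))\{b} has moves --a--▸ v3
  v3 = (a.(rec X. b.(0 + X)\{b} + (a.a.X + a.a.X)))\{b} has moves --a--▸ v4
  v4 = (rec X. b.(0 + X)\{b} + (a.a.X + a.a.X))\{b} has moves --a--▸ v3
Executing bab from P (initial set {u0}):
  [1] b ⇒ {u1, u2}
  [2] a ⇒ {u0, u3}
  [3] b ⇒ {u1, u2}
  P completes σ.
Executing bab from Q (initial set {v0}):
  [1] b ⇒ {v2}
  [2] a ⇒ {v3}
  [3] b ⇒ ∅  — Q cannot continue

NO — witness ⟨bab⟩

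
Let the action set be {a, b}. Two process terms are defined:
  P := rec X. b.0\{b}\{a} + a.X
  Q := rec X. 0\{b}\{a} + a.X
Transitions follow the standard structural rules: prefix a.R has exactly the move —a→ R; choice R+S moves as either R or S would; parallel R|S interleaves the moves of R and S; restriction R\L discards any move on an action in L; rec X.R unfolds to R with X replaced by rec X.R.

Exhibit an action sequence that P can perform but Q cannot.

LTS(P): 2 reachable states
  p0 = rec X. b.0\{b}\{a} + a.X ⊢ =a=> p0, =b=> p1
  p1 = 0\{b}\{a} ⊢ ·
LTS(Q): 1 reachable states
  q0 = rec X. 0\{b}\{a} + a.X ⊢ =a=> q0
Executing b from P (initial set {p0}):
  [1] b ⇒ {p1}
  P completes σ.
Executing b from Q (initial set {q0}):
  [1] b ⇒ no successor for Q

b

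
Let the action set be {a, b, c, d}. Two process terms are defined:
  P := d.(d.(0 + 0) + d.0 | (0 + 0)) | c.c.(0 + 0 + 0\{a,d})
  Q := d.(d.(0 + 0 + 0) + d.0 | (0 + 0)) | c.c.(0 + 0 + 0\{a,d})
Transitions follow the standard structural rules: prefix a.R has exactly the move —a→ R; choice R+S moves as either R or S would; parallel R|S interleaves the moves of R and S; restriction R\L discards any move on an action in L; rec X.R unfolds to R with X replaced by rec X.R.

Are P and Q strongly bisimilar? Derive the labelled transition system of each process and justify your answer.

bisimilar

Reachable graph of P (12 states):
  p0 = d.(d.(0 + 0) + d.0 | (0 + 0)) | c.c.(0 + 0 + 0\{a,d}) :: —c→ p1, —d→ p2
  p1 = d.(d.(0 + 0) + d.0 | (0 + 0)) | c.(0 + 0 + 0\{a,d}) :: —c→ p3, —d→ p4
  p2 = (d.(0 + 0) + d.0 | (0 + 0)) | c.c.(0 + 0 + 0\{a,d}) :: —c→ p4, —d→ p5, —d→ p6
  p3 = d.(d.(0 + 0) + d.0 | (0 + 0)) | (0 + 0 + 0\{a,d}) :: —d→ p7
  p4 = (d.(0 + 0) + d.0 | (0 + 0)) | c.(0 + 0 + 0\{a,d}) :: —c→ p7, —d→ p8, —d→ p9
  p5 = (0 + 0) | c.c.(0 + 0 + 0\{a,d}) :: —c→ p8
  p6 = 0 | (0 + 0) | c.c.(0 + 0 + 0\{a,d}) :: —c→ p9
  p7 = (d.(0 + 0) + d.0 | (0 + 0)) | (0 + 0 + 0\{a,d}) :: —d→ p10, —d→ p11
  p8 = (0 + 0) | c.(0 + 0 + 0\{a,d}) :: —c→ p10
  p9 = 0 | (0 + 0) | c.(0 + 0 + 0\{a,d}) :: —c→ p11
  p10 = (0 + 0) | (0 + 0 + 0\{a,d}) :: stopped
  p11 = 0 | (0 + 0) | (0 + 0 + 0\{a,d}) :: stopped
Reachable graph of Q (12 states):
  q0 = d.(d.(0 + 0 + 0) + d.0 | (0 + 0)) | c.c.(0 + 0 + 0\{a,d}) :: —c→ q1, —d→ q2
  q1 = d.(d.(0 + 0 + 0) + d.0 | (0 + 0)) | c.(0 + 0 + 0\{a,d}) :: —c→ q3, —d→ q4
  q2 = (d.(0 + 0 + 0) + d.0 | (0 + 0)) | c.c.(0 + 0 + 0\{a,d}) :: —c→ q4, —d→ q5, —d→ q6
  q3 = d.(d.(0 + 0 + 0) + d.0 | (0 + 0)) | (0 + 0 + 0\{a,d}) :: —d→ q7
  q4 = (d.(0 + 0 + 0) + d.0 | (0 + 0)) | c.(0 + 0 + 0\{a,d}) :: —c→ q7, —d→ q8, —d→ q9
  q5 = (0 + 0 + 0) | c.c.(0 + 0 + 0\{a,d}) :: —c→ q8
  q6 = 0 | (0 + 0) | c.c.(0 + 0 + 0\{a,d}) :: —c→ q9
  q7 = (d.(0 + 0 + 0) + d.0 | (0 + 0)) | (0 + 0 + 0\{a,d}) :: —d→ q10, —d→ q11
  q8 = (0 + 0 + 0) | c.(0 + 0 + 0\{a,d}) :: —c→ q10
  q9 = 0 | (0 + 0) | c.(0 + 0 + 0\{a,d}) :: —c→ q11
  q10 = (0 + 0 + 0) | (0 + 0 + 0\{a,d}) :: stopped
  q11 = 0 | (0 + 0) | (0 + 0 + 0\{a,d}) :: stopped
Coarsest stable partition (strong bisimilarity classes):
  B0 = {p0, q0}
  B1 = {p2, q2}
  B2 = {p4, q4}
  B3 = {p7, q7}
  B4 = {p10, p11, q10, q11}
  B5 = {p8, p9, q8, q9}
  B6 = {p5, p6, q5, q6}
  B7 = {p1, q1}
  B8 = {p3, q3}
p0 ∈ B0, q0 ∈ B0 → same block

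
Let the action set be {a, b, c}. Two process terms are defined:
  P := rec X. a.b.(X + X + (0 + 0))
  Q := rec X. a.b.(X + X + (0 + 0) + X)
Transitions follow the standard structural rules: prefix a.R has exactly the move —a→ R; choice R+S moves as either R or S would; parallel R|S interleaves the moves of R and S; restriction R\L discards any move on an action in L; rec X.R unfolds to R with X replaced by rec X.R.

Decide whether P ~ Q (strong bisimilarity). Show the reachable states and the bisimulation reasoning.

bisimilar

LTS(P): 3 reachable states
  u0 = rec X. a.b.(X + X + (0 + 0)) has moves —a→ u1
  u1 = b.((rec X. a.b.(X + X + (0 + 0))) + (rec X. a.b.(X + X + (0 + 0))) + (0 + 0)) has moves —b→ u2
  u2 = (rec X. a.b.(X + X + (0 + 0))) + (rec X. a.b.(X + X + (0 + 0))) + (0 + 0) has moves —a→ u1
LTS(Q): 3 reachable states
  v0 = rec X. a.b.(X + X + (0 + 0) + X) has moves —a→ v1
  v1 = b.((rec X. a.b.(X + X + (0 + 0) + X)) + (rec X. a.b.(X + X + (0 + 0) + X)) + (0 + 0) + (rec X. a.b.(X + X + (0 + 0) + X))) has moves —b→ v2
  v2 = (rec X. a.b.(X + X + (0 + 0) + X)) + (rec X. a.b.(X + X + (0 + 0) + X)) + (0 + 0) + (rec X. a.b.(X + X + (0 + 0) + X)) has moves —a→ v1
Bisimilarity quotient blocks:
  B0 = {u0, u2, v0, v2}
  B1 = {u1, v1}
u0 ∈ B0, v0 ∈ B0 → same block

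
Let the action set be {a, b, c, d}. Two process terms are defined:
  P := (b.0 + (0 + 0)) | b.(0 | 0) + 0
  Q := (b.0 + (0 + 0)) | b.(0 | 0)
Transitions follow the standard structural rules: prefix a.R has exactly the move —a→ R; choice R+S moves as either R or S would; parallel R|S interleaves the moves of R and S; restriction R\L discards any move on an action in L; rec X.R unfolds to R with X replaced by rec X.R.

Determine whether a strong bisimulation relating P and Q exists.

P ~ Q

Reachable graph of P (4 states):
  s0 = (b.0 + (0 + 0)) | b.(0 | 0) + 0 has moves —b→ s1, —b→ s2
  s1 = (b.0 + (0 + 0)) | (0 | 0) has moves —b→ s3
  s2 = 0 | b.(0 | 0) has moves —b→ s3
  s3 = 0 | (0 | 0) has moves deadlocked
Reachable graph of Q (4 states):
  t0 = (b.0 + (0 + 0)) | b.(0 | 0) has moves —b→ t1, —b→ t2
  t1 = (b.0 + (0 + 0)) | (0 | 0) has moves —b→ t3
  t2 = 0 | b.(0 | 0) has moves —b→ t3
  t3 = 0 | (0 | 0) has moves deadlocked
Partition-refinement fixed point:
  B0 = {s0, t0}
  B1 = {s1, s2, t1, t2}
  B2 = {s3, t3}
s0 ∈ B0, t0 ∈ B0 → same block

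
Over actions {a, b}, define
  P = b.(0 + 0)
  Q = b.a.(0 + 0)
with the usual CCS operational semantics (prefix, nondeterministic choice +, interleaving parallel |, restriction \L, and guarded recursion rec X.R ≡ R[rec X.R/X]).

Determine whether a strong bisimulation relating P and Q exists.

LTS(P): 2 reachable states
  s0 = b.(0 + 0) → -b-> s1
  s1 = 0 + 0 → deadlocked
LTS(Q): 3 reachable states
  t0 = b.a.(0 + 0) → -b-> t1
  t1 = a.(0 + 0) → -a-> t2
  t2 = 0 + 0 → deadlocked
Bisimilarity quotient blocks:
  B0 = {s0}
  B1 = {s1, t2}
  B2 = {t0}
  B3 = {t1}
s0 ∈ B0, t0 ∈ B2 → different blocks

P ≁ Q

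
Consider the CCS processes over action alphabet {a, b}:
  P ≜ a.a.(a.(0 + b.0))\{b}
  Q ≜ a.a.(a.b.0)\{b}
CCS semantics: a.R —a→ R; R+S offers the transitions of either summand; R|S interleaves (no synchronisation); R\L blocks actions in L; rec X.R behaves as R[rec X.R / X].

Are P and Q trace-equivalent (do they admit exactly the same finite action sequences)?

Reachable graph of P (4 states):
  p0 = a.a.(a.(0 + b.0))\{b} :: =a=> p1
  p1 = a.(a.(0 + b.0))\{b} :: =a=> p2
  p2 = (a.(0 + b.0))\{b} :: =a=> p3
  p3 = (0 + b.0)\{b} :: ∅
Reachable graph of Q (4 states):
  q0 = a.a.(a.b.0)\{b} :: =a=> q1
  q1 = a.(a.b.0)\{b} :: =a=> q2
  q2 = (a.b.0)\{b} :: =a=> q3
  q3 = (b.0)\{b} :: ∅
Coarsest stable partition (strong bisimilarity classes):
  B0 = {p0, q0}
  B1 = {p1, q1}
  B2 = {p2, q2}
  B3 = {p3, q3}
p0 ∈ B0, q0 ∈ B0 → same block
Bisimilar ⇒ trace-equivalent.

trace-equivalent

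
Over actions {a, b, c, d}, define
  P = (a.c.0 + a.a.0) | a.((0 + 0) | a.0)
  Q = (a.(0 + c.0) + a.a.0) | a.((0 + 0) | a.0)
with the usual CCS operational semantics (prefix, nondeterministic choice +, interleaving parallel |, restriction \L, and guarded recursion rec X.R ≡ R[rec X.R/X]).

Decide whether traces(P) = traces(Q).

LTS(P): 12 reachable states
  u0 = (a.c.0 + a.a.0) | a.((0 + 0) | a.0) :: —a→ u1, —a→ u2, —a→ u3
  u1 = (a.c.0 + a.a.0) | ((0 + 0) | a.0) :: —a→ u4, —a→ u5, —a→ u6
  u2 = a.0 | a.((0 + 0) | a.0) :: —a→ u5, —a→ u7
  u3 = c.0 | a.((0 + 0) | a.0) :: —a→ u6, —c→ u7
  u4 = (a.c.0 + a.a.0) | ((0 + 0) | 0) :: —a→ u8, —a→ u9
  u5 = a.0 | ((0 + 0) | a.0) :: —a→ u10, —a→ u8
  u6 = c.0 | ((0 + 0) | a.0) :: —a→ u9, —c→ u10
  u7 = 0 | a.((0 + 0) | a.0) :: —a→ u10
  u8 = a.0 | ((0 + 0) | 0) :: —a→ u11
  u9 = c.0 | ((0 + 0) | 0) :: —c→ u11
  u10 = 0 | ((0 + 0) | a.0) :: —a→ u11
  u11 = 0 | ((0 + 0) | 0) :: stopped
LTS(Q): 12 reachable states
  v0 = (a.(0 + c.0) + a.a.0) | a.((0 + 0) | a.0) :: —a→ v1, —a→ v2, —a→ v3
  v1 = (0 + c.0) | a.((0 + 0) | a.0) :: —a→ v4, —c→ v5
  v2 = (a.(0 + c.0) + a.a.0) | ((0 + 0) | a.0) :: —a→ v4, —a→ v6, —a→ v7
  v3 = a.0 | a.((0 + 0) | a.0) :: —a→ v5, —a→ v7
  v4 = (0 + c.0) | ((0 + 0) | a.0) :: —a→ v8, —c→ v9
  v5 = 0 | a.((0 + 0) | a.0) :: —a→ v9
  v6 = (a.(0 + c.0) + a.a.0) | ((0 + 0) | 0) :: —a→ v10, —a→ v8
  v7 = a.0 | ((0 + 0) | a.0) :: —a→ v10, —a→ v9
  v8 = (0 + c.0) | ((0 + 0) | 0) :: —c→ v11
  v9 = 0 | ((0 + 0) | a.0) :: —a→ v11
  v10 = a.0 | ((0 + 0) | 0) :: —a→ v11
  v11 = 0 | ((0 + 0) | 0) :: stopped
Partition-refinement fixed point:
  B0 = {u0, v0}
  B1 = {u1, v2}
  B2 = {u5, u7, v5, v7}
  B3 = {u10, u8, v10, v9}
  B4 = {u11, v11}
  B5 = {u6, v4}
  B6 = {u9, v8}
  B7 = {u4, v6}
  B8 = {u3, v1}
  B9 = {u2, v3}
u0 ∈ B0, v0 ∈ B0 → same block
Bisimilar ⇒ trace-equivalent.

YES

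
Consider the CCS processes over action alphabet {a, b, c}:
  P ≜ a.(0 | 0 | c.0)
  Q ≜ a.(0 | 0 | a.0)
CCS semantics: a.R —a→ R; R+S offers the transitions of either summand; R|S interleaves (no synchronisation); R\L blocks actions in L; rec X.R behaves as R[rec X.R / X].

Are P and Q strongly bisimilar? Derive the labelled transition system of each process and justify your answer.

NO

Reachable graph of P (3 states):
  u0 = a.(0 | 0 | c.0) has moves ··a··> u1
  u1 = 0 | 0 | c.0 has moves ··c··> u2
  u2 = 0 | 0 | 0 has moves ∅
Reachable graph of Q (3 states):
  v0 = a.(0 | 0 | a.0) has moves ··a··> v1
  v1 = 0 | 0 | a.0 has moves ··a··> v2
  v2 = 0 | 0 | 0 has moves ∅
Coarsest stable partition (strong bisimilarity classes):
  B0 = {u0}
  B1 = {u1}
  B2 = {u2, v2}
  B3 = {v0}
  B4 = {v1}
u0 ∈ B0, v0 ∈ B3 → different blocks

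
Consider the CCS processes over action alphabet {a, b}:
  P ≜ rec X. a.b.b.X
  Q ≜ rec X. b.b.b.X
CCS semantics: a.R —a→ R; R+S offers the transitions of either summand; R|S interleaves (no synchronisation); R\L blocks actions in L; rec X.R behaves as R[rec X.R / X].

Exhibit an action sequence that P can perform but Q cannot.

a

Reachable graph of P (3 states):
  m0 = rec X. a.b.b.X has moves -a-> m1
  m1 = b.b.(rec X. a.b.b.X) has moves -b-> m2
  m2 = b.(rec X. a.b.b.X) has moves -b-> m0
Reachable graph of Q (3 states):
  n0 = rec X. b.b.b.X has moves -b-> n1
  n1 = b.b.(rec X. b.b.b.X) has moves -b-> n2
  n2 = b.(rec X. b.b.b.X) has moves -b-> n0
Run σ = ⟨a⟩ on P: start {m0}
  after a @ step 1: {m1}
  — P admits the full trace.
Run σ = ⟨a⟩ on Q: start {n0}
  after a @ step 1: no successor for Q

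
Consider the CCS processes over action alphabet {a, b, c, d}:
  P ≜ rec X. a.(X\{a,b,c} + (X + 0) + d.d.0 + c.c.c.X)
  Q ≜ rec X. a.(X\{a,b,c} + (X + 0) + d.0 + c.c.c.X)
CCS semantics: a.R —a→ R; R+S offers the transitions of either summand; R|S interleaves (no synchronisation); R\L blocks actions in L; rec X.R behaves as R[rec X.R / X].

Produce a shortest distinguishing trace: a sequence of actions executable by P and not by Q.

add

LTS(P): 6 reachable states
  u0 = rec X. a.(X\{a,b,c} + (X + 0) + d.d.0 + c.c.c.X) | --a--▸ u1
  u1 = (rec X. a.(X\{a,b,c} + (X + 0) + d.d.0 + c.c.c.X))\{a,b,c} + ((rec X. a.(X\{a,b,c} + (X + 0) + d.d.0 + c.c.c.X)) + 0) + d.d.0 + c.c.c.(rec X. a.(X\{a,b,c} + (X + 0) + d.d.0 + c.c.c.X)) | --a--▸ u1, --c--▸ u2, --d--▸ u3
  u2 = c.c.(rec X. a.(X\{a,b,c} + (X + 0) + d.d.0 + c.c.c.X)) | --c--▸ u4
  u3 = d.0 | --d--▸ u5
  u4 = c.(rec X. a.(X\{a,b,c} + (X + 0) + d.d.0 + c.c.c.X)) | --c--▸ u0
  u5 = 0 | ∅
LTS(Q): 5 reachable states
  v0 = rec X. a.(X\{a,b,c} + (X + 0) + d.0 + c.c.c.X) | --a--▸ v1
  v1 = (rec X. a.(X\{a,b,c} + (X + 0) + d.0 + c.c.c.X))\{a,b,c} + ((rec X. a.(X\{a,b,c} + (X + 0) + d.0 + c.c.c.X)) + 0) + d.0 + c.c.c.(rec X. a.(X\{a,b,c} + (X + 0) + d.0 + c.c.c.X)) | --a--▸ v1, --c--▸ v2, --d--▸ v3
  v2 = c.c.(rec X. a.(X\{a,b,c} + (X + 0) + d.0 + c.c.c.X)) | --c--▸ v4
  v3 = 0 | ∅
  v4 = c.(rec X. a.(X\{a,b,c} + (X + 0) + d.0 + c.c.c.X)) | --c--▸ v0
Trace ⟨add⟩ through P, begin at {u0}:
  step 1 (a): {u1}
  step 2 (d): {u3}
  step 3 (d): {u5}
  ✓ P
Trace ⟨add⟩ through Q, begin at {v0}:
  step 1 (a): {v1}
  step 2 (d): {v3}
  step 3 (d): ∅  — Q cannot continue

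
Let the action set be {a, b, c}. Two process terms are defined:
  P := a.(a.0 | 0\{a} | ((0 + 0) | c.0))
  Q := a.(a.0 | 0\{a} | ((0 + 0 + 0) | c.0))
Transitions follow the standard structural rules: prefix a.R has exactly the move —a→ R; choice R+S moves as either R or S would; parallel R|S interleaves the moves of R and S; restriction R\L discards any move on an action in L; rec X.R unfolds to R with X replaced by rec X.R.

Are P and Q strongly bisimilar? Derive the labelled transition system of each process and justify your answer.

YES

Reachable graph of P (5 states):
  p0 = a.(a.0 | 0\{a} | ((0 + 0) | c.0)) | ··a··> p1
  p1 = a.0 | 0\{a} | ((0 + 0) | c.0) | ··a··> p2, ··c··> p3
  p2 = 0 | 0\{a} | ((0 + 0) | c.0) | ··c··> p4
  p3 = a.0 | 0\{a} | ((0 + 0) | 0) | ··a··> p4
  p4 = 0 | 0\{a} | ((0 + 0) | 0) | ∅
Reachable graph of Q (5 states):
  q0 = a.(a.0 | 0\{a} | ((0 + 0 + 0) | c.0)) | ··a··> q1
  q1 = a.0 | 0\{a} | ((0 + 0 + 0) | c.0) | ··a··> q2, ··c··> q3
  q2 = 0 | 0\{a} | ((0 + 0 + 0) | c.0) | ··c··> q4
  q3 = a.0 | 0\{a} | ((0 + 0 + 0) | 0) | ··a··> q4
  q4 = 0 | 0\{a} | ((0 + 0 + 0) | 0) | ∅
Bisimilarity quotient blocks:
  B0 = {p0, q0}
  B1 = {p1, q1}
  B2 = {p3, q3}
  B3 = {p4, q4}
  B4 = {p2, q2}
p0 ∈ B0, q0 ∈ B0 → same block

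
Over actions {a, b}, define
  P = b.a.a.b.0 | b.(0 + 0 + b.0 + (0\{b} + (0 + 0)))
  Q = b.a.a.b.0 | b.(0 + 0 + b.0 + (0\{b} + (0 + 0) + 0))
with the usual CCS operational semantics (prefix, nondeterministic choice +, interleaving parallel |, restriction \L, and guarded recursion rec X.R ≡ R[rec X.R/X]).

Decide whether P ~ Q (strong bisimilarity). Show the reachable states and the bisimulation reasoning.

YES

Reachable graph of P (15 states):
  s0 = b.a.a.b.0 | b.(0 + 0 + b.0 + (0\{b} + (0 + 0))) → --b--▸ s1, --b--▸ s2
  s1 = a.a.b.0 | b.(0 + 0 + b.0 + (0\{b} + (0 + 0))) → --a--▸ s3, --b--▸ s4
  s2 = b.a.a.b.0 | (0 + 0 + b.0 + (0\{b} + (0 + 0))) → --b--▸ s4, --b--▸ s5
  s3 = a.b.0 | b.(0 + 0 + b.0 + (0\{b} + (0 + 0))) → --a--▸ s6, --b--▸ s7
  s4 = a.a.b.0 | (0 + 0 + b.0 + (0\{b} + (0 + 0))) → --a--▸ s7, --b--▸ s8
  s5 = b.a.a.b.0 | 0 → --b--▸ s8
  s6 = b.0 | b.(0 + 0 + b.0 + (0\{b} + (0 + 0))) → --b--▸ s10, --b--▸ s9
  s7 = a.b.0 | (0 + 0 + b.0 + (0\{b} + (0 + 0))) → --a--▸ s10, --b--▸ s11
  s8 = a.a.b.0 | 0 → --a--▸ s11
  s9 = 0 | b.(0 + 0 + b.0 + (0\{b} + (0 + 0))) → --b--▸ s12
  s10 = b.0 | (0 + 0 + b.0 + (0\{b} + (0 + 0))) → --b--▸ s12, --b--▸ s13
  s11 = a.b.0 | 0 → --a--▸ s13
  s12 = 0 | (0 + 0 + b.0 + (0\{b} + (0 + 0))) → --b--▸ s14
  s13 = b.0 | 0 → --b--▸ s14
  s14 = 0 | 0 → (no moves)
Reachable graph of Q (15 states):
  t0 = b.a.a.b.0 | b.(0 + 0 + b.0 + (0\{b} + (0 + 0) + 0)) → --b--▸ t1, --b--▸ t2
  t1 = a.a.b.0 | b.(0 + 0 + b.0 + (0\{b} + (0 + 0) + 0)) → --a--▸ t3, --b--▸ t4
  t2 = b.a.a.b.0 | (0 + 0 + b.0 + (0\{b} + (0 + 0) + 0)) → --b--▸ t4, --b--▸ t5
  t3 = a.b.0 | b.(0 + 0 + b.0 + (0\{b} + (0 + 0) + 0)) → --a--▸ t6, --b--▸ t7
  t4 = a.a.b.0 | (0 + 0 + b.0 + (0\{b} + (0 + 0) + 0)) → --a--▸ t7, --b--▸ t8
  t5 = b.a.a.b.0 | 0 → --b--▸ t8
  t6 = b.0 | b.(0 + 0 + b.0 + (0\{b} + (0 + 0) + 0)) → --b--▸ t10, --b--▸ t9
  t7 = a.b.0 | (0 + 0 + b.0 + (0\{b} + (0 + 0) + 0)) → --a--▸ t10, --b--▸ t11
  t8 = a.a.b.0 | 0 → --a--▸ t11
  t9 = 0 | b.(0 + 0 + b.0 + (0\{b} + (0 + 0) + 0)) → --b--▸ t12
  t10 = b.0 | (0 + 0 + b.0 + (0\{b} + (0 + 0) + 0)) → --b--▸ t12, --b--▸ t13
  t11 = a.b.0 | 0 → --a--▸ t13
  t12 = 0 | (0 + 0 + b.0 + (0\{b} + (0 + 0) + 0)) → --b--▸ t14
  t13 = b.0 | 0 → --b--▸ t14
  t14 = 0 | 0 → (no moves)
Partition-refinement fixed point:
  B0 = {s0, t0}
  B1 = {s2, t2}
  B2 = {s4, t4}
  B3 = {s8, t8}
  B4 = {s11, t11}
  B5 = {s12, s13, t12, t13}
  B6 = {s14, t14}
  B7 = {s7, t7}
  B8 = {s10, s9, t10, t9}
  B9 = {s5, t5}
  B10 = {s1, t1}
  B11 = {s3, t3}
  B12 = {s6, t6}
s0 ∈ B0, t0 ∈ B0 → same block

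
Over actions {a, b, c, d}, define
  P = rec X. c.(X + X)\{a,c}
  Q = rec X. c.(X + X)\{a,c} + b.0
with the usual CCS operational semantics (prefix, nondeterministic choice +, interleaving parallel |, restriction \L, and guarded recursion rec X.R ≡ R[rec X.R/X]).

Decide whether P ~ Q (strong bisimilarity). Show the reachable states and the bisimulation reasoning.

LTS(P): 2 reachable states
  u0 = rec X. c.(X + X)\{a,c} → -c-> u1
  u1 = ((rec X. c.(X + X)\{a,c}) + (rec X. c.(X + X)\{a,c}))\{a,c} → stopped
LTS(Q): 4 reachable states
  v0 = rec X. c.(X + X)\{a,c} + b.0 → -b-> v1, -c-> v2
  v1 = 0 → stopped
  v2 = ((rec X. c.(X + X)\{a,c} + b.0) + (rec X. c.(X + X)\{a,c} + b.0))\{a,c} → -b-> v3
  v3 = 0\{a,c} → stopped
Partition-refinement fixed point:
  B0 = {u0}
  B1 = {u1, v1, v3}
  B2 = {v0}
  B3 = {v2}
u0 ∈ B0, v0 ∈ B2 → different blocks

NO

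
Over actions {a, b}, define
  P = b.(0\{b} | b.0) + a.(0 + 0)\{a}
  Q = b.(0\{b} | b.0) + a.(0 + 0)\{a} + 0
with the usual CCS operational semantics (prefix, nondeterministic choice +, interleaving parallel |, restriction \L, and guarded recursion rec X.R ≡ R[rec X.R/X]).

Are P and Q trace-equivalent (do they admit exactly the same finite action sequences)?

trace-equivalent

Reachable graph of P (4 states):
  s0 = b.(0\{b} | b.0) + a.(0 + 0)\{a} ⊢ --a--▸ s1, --b--▸ s2
  s1 = (0 + 0)\{a} ⊢ (no moves)
  s2 = 0\{b} | b.0 ⊢ --b--▸ s3
  s3 = 0\{b} | 0 ⊢ (no moves)
Reachable graph of Q (4 states):
  t0 = b.(0\{b} | b.0) + a.(0 + 0)\{a} + 0 ⊢ --a--▸ t1, --b--▸ t2
  t1 = (0 + 0)\{a} ⊢ (no moves)
  t2 = 0\{b} | b.0 ⊢ --b--▸ t3
  t3 = 0\{b} | 0 ⊢ (no moves)
Bisimilarity quotient blocks:
  B0 = {s0, t0}
  B1 = {s2, t2}
  B2 = {s1, s3, t1, t3}
s0 ∈ B0, t0 ∈ B0 → same block
Bisimilar ⇒ trace-equivalent.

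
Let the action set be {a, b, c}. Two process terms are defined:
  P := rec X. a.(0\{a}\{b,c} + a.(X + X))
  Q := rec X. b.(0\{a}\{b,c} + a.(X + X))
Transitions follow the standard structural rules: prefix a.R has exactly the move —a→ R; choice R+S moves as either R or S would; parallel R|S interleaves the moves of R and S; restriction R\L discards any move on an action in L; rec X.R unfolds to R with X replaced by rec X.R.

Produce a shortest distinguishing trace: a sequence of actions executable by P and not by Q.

Reachable graph of P (3 states):
  u0 = rec X. a.(0\{a}\{b,c} + a.(X + X)) → =a=> u1
  u1 = 0\{a}\{b,c} + a.((rec X. a.(0\{a}\{b,c} + a.(X + X))) + (rec X. a.(0\{a}\{b,c} + a.(X + X)))) → =a=> u2
  u2 = (rec X. a.(0\{a}\{b,c} + a.(X + X))) + (rec X. a.(0\{a}\{b,c} + a.(X + X))) → =a=> u1
Reachable graph of Q (3 states):
  v0 = rec X. b.(0\{a}\{b,c} + a.(X + X)) → =b=> v1
  v1 = 0\{a}\{b,c} + a.((rec X. b.(0\{a}\{b,c} + a.(X + X))) + (rec X. b.(0\{a}\{b,c} + a.(X + X)))) → =a=> v2
  v2 = (rec X. b.(0\{a}\{b,c} + a.(X + X))) + (rec X. b.(0\{a}\{b,c} + a.(X + X))) → =b=> v1
Executing a from P (initial set {u0}):
  after a @ step 1: {u1}
  — P admits the full trace.
Executing a from Q (initial set {v0}):
  after a @ step 1: ∅  — Q cannot continue

a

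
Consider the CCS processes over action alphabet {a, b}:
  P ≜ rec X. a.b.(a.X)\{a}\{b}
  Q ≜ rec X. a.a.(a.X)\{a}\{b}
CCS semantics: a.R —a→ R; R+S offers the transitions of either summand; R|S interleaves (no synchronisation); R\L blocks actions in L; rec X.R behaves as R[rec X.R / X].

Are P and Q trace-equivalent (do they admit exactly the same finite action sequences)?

NO — witness ⟨ab⟩

P's transition system — 3 states:
  s0 = rec X. a.b.(a.X)\{a}\{b} → =a=> s1
  s1 = b.(a.(rec X. a.b.(a.X)\{a}\{b}))\{a}\{b} → =b=> s2
  s2 = (a.(rec X. a.b.(a.X)\{a}\{b}))\{a}\{b} → deadlocked
Q's transition system — 3 states:
  t0 = rec X. a.a.(a.X)\{a}\{b} → =a=> t1
  t1 = a.(a.(rec X. a.a.(a.X)\{a}\{b}))\{a}\{b} → =a=> t2
  t2 = (a.(rec X. a.a.(a.X)\{a}\{b}))\{a}\{b} → deadlocked
Run σ = ⟨ab⟩ on P: start {s0}
  after a @ step 1: {s1}
  after b @ step 2: {s2}
  ✓ P
Run σ = ⟨ab⟩ on Q: start {t0}
  after a @ step 1: {t1}
  after b @ step 2: ∅ (Q stuck)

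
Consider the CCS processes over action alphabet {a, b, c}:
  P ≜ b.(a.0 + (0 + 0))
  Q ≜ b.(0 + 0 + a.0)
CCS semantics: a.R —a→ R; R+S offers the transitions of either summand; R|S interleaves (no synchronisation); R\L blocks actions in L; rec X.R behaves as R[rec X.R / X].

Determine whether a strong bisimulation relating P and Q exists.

P ~ Q

Reachable graph of P (3 states):
  u0 = b.(a.0 + (0 + 0)) ⊢ -b-> u1
  u1 = a.0 + (0 + 0) ⊢ -a-> u2
  u2 = 0 ⊢ (no moves)
Reachable graph of Q (3 states):
  v0 = b.(0 + 0 + a.0) ⊢ -b-> v1
  v1 = 0 + 0 + a.0 ⊢ -a-> v2
  v2 = 0 ⊢ (no moves)
Coarsest stable partition (strong bisimilarity classes):
  B0 = {u0, v0}
  B1 = {u1, v1}
  B2 = {u2, v2}
u0 ∈ B0, v0 ∈ B0 → same block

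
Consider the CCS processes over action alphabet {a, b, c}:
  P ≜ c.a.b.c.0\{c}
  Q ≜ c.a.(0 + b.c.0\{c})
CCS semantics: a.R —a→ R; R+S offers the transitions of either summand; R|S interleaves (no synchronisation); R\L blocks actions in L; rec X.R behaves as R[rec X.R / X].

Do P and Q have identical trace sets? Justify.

traces(P) = traces(Q)

LTS(P): 5 reachable states
  m0 = c.a.b.c.0\{c} | --c--▸ m1
  m1 = a.b.c.0\{c} | --a--▸ m2
  m2 = b.c.0\{c} | --b--▸ m3
  m3 = c.0\{c} | --c--▸ m4
  m4 = 0\{c} | ·
LTS(Q): 5 reachable states
  n0 = c.a.(0 + b.c.0\{c}) | --c--▸ n1
  n1 = a.(0 + b.c.0\{c}) | --a--▸ n2
  n2 = 0 + b.c.0\{c} | --b--▸ n3
  n3 = c.0\{c} | --c--▸ n4
  n4 = 0\{c} | ·
Bisimilarity quotient blocks:
  B0 = {m0, n0}
  B1 = {m1, n1}
  B2 = {m2, n2}
  B3 = {m3, n3}
  B4 = {m4, n4}
m0 ∈ B0, n0 ∈ B0 → same block
Bisimilar ⇒ trace-equivalent.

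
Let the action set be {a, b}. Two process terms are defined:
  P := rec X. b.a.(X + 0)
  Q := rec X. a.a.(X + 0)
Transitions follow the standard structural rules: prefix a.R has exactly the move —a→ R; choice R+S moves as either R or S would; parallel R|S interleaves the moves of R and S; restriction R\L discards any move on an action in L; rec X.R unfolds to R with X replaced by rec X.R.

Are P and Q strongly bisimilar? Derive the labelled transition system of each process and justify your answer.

P's transition system — 3 states:
  s0 = rec X. b.a.(X + 0) → —b→ s1
  s1 = a.((rec X. b.a.(X + 0)) + 0) → —a→ s2
  s2 = (rec X. b.a.(X + 0)) + 0 → —b→ s1
Q's transition system — 3 states:
  t0 = rec X. a.a.(X + 0) → —a→ t1
  t1 = a.((rec X. a.a.(X + 0)) + 0) → —a→ t2
  t2 = (rec X. a.a.(X + 0)) + 0 → —a→ t1
Partition-refinement fixed point:
  B0 = {s0, s2}
  B1 = {s1}
  B2 = {t0, t1, t2}
s0 ∈ B0, t0 ∈ B2 → different blocks

P ≁ Q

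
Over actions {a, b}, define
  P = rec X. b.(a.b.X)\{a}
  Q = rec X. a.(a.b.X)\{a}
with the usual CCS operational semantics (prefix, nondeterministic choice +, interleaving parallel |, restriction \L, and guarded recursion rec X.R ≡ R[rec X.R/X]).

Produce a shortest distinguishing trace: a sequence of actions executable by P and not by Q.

b

P's transition system — 2 states:
  u0 = rec X. b.(a.b.X)\{a} ⊢ --b--▸ u1
  u1 = (a.b.(rec X. b.(a.b.X)\{a}))\{a} ⊢ deadlocked
Q's transition system — 2 states:
  v0 = rec X. a.(a.b.X)\{a} ⊢ --a--▸ v1
  v1 = (a.b.(rec X. a.(a.b.X)\{a}))\{a} ⊢ deadlocked
Run σ = ⟨b⟩ on P: start {u0}
  after b @ step 1: {u1}
  P completes σ.
Run σ = ⟨b⟩ on Q: start {v0}
  after b @ step 1: ∅  — Q cannot continue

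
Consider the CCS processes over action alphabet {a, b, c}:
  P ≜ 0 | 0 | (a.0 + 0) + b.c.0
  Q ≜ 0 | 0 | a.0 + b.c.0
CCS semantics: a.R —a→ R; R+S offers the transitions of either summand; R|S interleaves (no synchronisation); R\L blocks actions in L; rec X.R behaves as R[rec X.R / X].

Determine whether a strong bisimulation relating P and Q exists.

P's transition system — 4 states:
  p0 = 0 | 0 | (a.0 + 0) + b.c.0 ⊢ -a-> p1, -b-> p2
  p1 = 0 | 0 | 0 ⊢ stopped
  p2 = c.0 ⊢ -c-> p3
  p3 = 0 ⊢ stopped
Q's transition system — 4 states:
  q0 = 0 | 0 | a.0 + b.c.0 ⊢ -a-> q1, -b-> q2
  q1 = 0 | 0 | 0 ⊢ stopped
  q2 = c.0 ⊢ -c-> q3
  q3 = 0 ⊢ stopped
Coarsest stable partition (strong bisimilarity classes):
  B0 = {p0, q0}
  B1 = {p1, p3, q1, q3}
  B2 = {p2, q2}
p0 ∈ B0, q0 ∈ B0 → same block

YES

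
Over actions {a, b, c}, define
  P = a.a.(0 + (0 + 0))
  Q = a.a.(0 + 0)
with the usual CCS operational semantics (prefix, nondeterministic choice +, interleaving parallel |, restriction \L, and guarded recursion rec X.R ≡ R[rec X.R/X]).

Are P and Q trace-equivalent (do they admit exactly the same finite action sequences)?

trace-equivalent

P's transition system — 3 states:
  u0 = a.a.(0 + (0 + 0)) :: -a-> u1
  u1 = a.(0 + (0 + 0)) :: -a-> u2
  u2 = 0 + (0 + 0) :: deadlocked
Q's transition system — 3 states:
  v0 = a.a.(0 + 0) :: -a-> v1
  v1 = a.(0 + 0) :: -a-> v2
  v2 = 0 + 0 :: deadlocked
Coarsest stable partition (strong bisimilarity classes):
  B0 = {u0, v0}
  B1 = {u1, v1}
  B2 = {u2, v2}
u0 ∈ B0, v0 ∈ B0 → same block
Bisimilar ⇒ trace-equivalent.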